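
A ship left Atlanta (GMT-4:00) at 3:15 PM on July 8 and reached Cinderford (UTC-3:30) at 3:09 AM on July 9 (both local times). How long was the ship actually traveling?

Departure in UTC: 3:15 PM + 4:00 = 7:15 PM on Jul 8.
Arrival in UTC: 3:09 AM + 3:30 = 6:39 AM on Jul 9.
Elapsed = 6:39 AM − 7:15 PM (+1 day) = 11 hours 24 minutes.

11 hours 24 minutes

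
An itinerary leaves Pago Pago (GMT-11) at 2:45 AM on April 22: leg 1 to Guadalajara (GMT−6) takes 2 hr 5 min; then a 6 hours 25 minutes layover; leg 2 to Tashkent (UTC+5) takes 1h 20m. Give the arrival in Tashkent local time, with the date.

Convert departure to UTC: 2:45 AM + 11:00 = 1:45 PM UTC on Apr 22.
Add 2 hours 5 minutes leg 1 → 3:50 PM UTC.
Add 6 hours and 25 minutes layover in Guadalajara → 10:15 PM UTC.
Add 1 hour 20 minutes leg 2 → 11:35 PM UTC.
Tashkent is UTC+5:00, so local arrival = 11:35 PM + 5:00 = 4:35 AM on Apr 23.

4:35 AM on April 23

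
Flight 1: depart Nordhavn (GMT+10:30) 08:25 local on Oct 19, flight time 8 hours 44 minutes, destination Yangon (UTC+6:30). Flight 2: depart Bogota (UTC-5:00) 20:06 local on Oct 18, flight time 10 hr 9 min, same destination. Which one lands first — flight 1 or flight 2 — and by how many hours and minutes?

Flight 1 in UTC: 08:25 − 10:30 = 21:55 on Oct 18.
+8 hours 44 minutes → arrive 06:39 UTC on Oct 19.
Flight 2 in UTC: 20:06 + 5:00 = 01:06 on Oct 19.
+10 hours and 9 minutes → arrive 11:15 UTC on Oct 19.
Flight 1 lands earlier by 4 hours 36 minutes.

the first, by 4 hours 36 minutes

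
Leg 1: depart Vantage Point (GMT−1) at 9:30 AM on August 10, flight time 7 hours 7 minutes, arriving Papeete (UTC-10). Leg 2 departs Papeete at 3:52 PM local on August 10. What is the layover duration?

8 hours 15 minutes

Convert departure to UTC: 9:30 AM + 1:00 = 10:30 AM UTC on Aug 10.
Add 7 hours 7 minutes flight time → 5:37 PM UTC.
Papeete is UTC−10:00, so local arrival = 5:37 PM − 10:00 = 7:37 AM on Aug 10.
Layover = 3:52 PM − 7:37 AM = 8 hours 15 minutes.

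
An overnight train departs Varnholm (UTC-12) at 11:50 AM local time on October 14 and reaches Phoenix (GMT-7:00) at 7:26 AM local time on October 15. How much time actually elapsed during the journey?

14 hours 36 minutes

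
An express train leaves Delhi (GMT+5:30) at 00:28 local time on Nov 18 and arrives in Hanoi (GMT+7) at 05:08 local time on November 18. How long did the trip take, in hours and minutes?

Departure in UTC: 00:28 − 5:30 = 18:58 on Nov 17.
Arrival in UTC: 05:08 − 7:00 = 22:08 on Nov 17.
Elapsed = 22:08 − 18:58 = 3 hours 10 minutes.

3 hours 10 minutes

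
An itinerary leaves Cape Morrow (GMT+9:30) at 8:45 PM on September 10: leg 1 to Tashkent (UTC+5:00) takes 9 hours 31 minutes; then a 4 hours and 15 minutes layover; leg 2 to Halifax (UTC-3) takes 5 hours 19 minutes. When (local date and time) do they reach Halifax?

Convert departure to UTC: 8:45 PM − 9:30 = 11:15 AM UTC on Sep 10.
Add 9 hours 31 minutes leg 1 → 8:46 PM UTC.
Add 4 hours 15 minutes layover in Tashkent → 1:01 AM UTC (Sep 11).
Add 5 hours and 19 minutes leg 2 → 6:20 AM UTC.
Halifax is UTC−3:00, so local arrival = 6:20 AM − 3:00 = 3:20 AM on Sep 11.

3:20 AM on Sep 11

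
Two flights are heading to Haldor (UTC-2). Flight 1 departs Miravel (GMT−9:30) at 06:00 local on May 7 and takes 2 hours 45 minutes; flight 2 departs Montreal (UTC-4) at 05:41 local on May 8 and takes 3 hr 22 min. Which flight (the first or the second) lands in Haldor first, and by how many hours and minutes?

Flight 1 in UTC: 06:00 + 9:30 = 15:30 on May 7.
+2 hours 45 minutes → arrive 18:15 UTC on May 7.
Flight 2 in UTC: 05:41 + 4:00 = 09:41 on May 8.
+3 hours and 22 minutes → arrive 13:03 UTC on May 8.
Flight 1 lands earlier by 18 hours 48 minutes.

the first, by 18 hours 48 minutes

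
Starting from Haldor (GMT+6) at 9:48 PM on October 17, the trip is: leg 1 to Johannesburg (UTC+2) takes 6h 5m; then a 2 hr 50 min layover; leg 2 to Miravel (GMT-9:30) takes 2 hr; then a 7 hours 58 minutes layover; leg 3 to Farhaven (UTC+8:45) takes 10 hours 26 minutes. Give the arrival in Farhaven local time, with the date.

5:52 AM on October 19

Convert departure to UTC: 9:48 PM − 6:00 = 3:48 PM UTC on Oct 17.
Add 6 hours and 5 minutes leg 1 → 9:53 PM UTC.
Add 2 hours and 50 minutes layover in Johannesburg → 12:43 AM UTC (Oct 18).
Add 2 hours leg 2 → 2:43 AM UTC.
Add 7 hours and 58 minutes layover in Miravel → 10:41 AM UTC.
Add 10 hours and 26 minutes leg 3 → 9:07 PM UTC.
Farhaven is UTC+8:45, so local arrival = 9:07 PM + 8:45 = 5:52 AM on Oct 19.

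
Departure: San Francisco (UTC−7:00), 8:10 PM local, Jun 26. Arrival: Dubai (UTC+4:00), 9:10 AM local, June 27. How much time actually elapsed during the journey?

Departure in UTC: 8:10 PM + 7:00 = 3:10 AM on Jun 27.
Arrival in UTC: 9:10 AM − 4:00 = 5:10 AM on Jun 27.
Elapsed = 5:10 AM − 3:10 AM = 2 hours.

2 hours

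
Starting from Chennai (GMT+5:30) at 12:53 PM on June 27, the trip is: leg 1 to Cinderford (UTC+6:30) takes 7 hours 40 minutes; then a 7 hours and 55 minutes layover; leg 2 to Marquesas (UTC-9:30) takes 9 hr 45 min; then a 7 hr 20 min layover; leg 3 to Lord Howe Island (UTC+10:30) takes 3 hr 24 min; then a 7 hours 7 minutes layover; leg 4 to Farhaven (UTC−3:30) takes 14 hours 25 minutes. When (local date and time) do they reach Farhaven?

1:29 PM on June 29

Convert departure to UTC: 12:53 PM − 5:30 = 7:23 AM UTC on Jun 27.
Add 7 hours 40 minutes leg 1 → 3:03 PM UTC.
Add 7 hours 55 minutes layover in Cinderford → 10:58 PM UTC.
Add 9 hours 45 minutes leg 2 → 8:43 AM UTC (Jun 28).
Add 7 hours and 20 minutes layover in Marquesas → 4:03 PM UTC.
Add 3 hours and 24 minutes leg 3 → 7:27 PM UTC.
Add 7 hours and 7 minutes layover in Lord Howe Island → 2:34 AM UTC (Jun 29).
Add 14 hours 25 minutes leg 4 → 4:59 PM UTC.
Farhaven is UTC−3:30, so local arrival = 4:59 PM − 3:30 = 1:29 PM on Jun 29.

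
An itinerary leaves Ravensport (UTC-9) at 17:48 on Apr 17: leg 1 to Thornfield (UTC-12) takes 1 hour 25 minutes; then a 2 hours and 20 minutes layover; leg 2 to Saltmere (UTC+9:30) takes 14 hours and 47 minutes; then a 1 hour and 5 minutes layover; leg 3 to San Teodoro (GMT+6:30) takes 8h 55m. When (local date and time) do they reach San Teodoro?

Convert departure to UTC: 17:48 + 9:00 = 02:48 UTC on Apr 18.
Add 1 hour 25 minutes leg 1 → 04:13 UTC.
Add 2 hours 20 minutes layover in Thornfield → 06:33 UTC.
Add 14 hours 47 minutes leg 2 → 21:20 UTC.
Add 1 hour and 5 minutes layover in Saltmere → 22:25 UTC.
Add 8 hours and 55 minutes leg 3 → 07:20 UTC (Apr 19).
San Teodoro is UTC+6:30, so local arrival = 07:20 + 6:30 = 13:50 on Apr 19.

13:50 on April 19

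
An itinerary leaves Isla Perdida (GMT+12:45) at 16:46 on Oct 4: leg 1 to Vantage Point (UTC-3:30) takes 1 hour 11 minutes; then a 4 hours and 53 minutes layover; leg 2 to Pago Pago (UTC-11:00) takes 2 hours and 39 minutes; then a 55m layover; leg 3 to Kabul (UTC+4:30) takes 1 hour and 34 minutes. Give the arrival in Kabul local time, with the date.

19:43 on October 4

Convert departure to UTC: 16:46 − 12:45 = 04:01 UTC on Oct 4.
Add 1 hour 11 minutes leg 1 → 05:12 UTC.
Add 4 hours 53 minutes layover in Vantage Point → 10:05 UTC.
Add 2 hours 39 minutes leg 2 → 12:44 UTC.
Add 55 minutes layover in Pago Pago → 13:39 UTC.
Add 1 hour and 34 minutes leg 3 → 15:13 UTC.
Kabul is UTC+4:30, so local arrival = 15:13 + 4:30 = 19:43 on Oct 4.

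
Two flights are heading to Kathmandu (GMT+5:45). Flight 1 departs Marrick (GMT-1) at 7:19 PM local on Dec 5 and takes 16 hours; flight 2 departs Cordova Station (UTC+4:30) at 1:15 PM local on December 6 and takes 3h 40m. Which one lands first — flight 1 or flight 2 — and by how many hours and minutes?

the first, by 6 minutes

Flight 1 in UTC: 7:19 PM + 1:00 = 8:19 PM on Dec 5.
+16 hours → arrive 12:19 PM UTC on Dec 6.
Flight 2 in UTC: 1:15 PM − 4:30 = 8:45 AM on Dec 6.
+3 hours 40 minutes → arrive 12:25 PM UTC on Dec 6.
Flight 1 lands earlier by 6 minutes.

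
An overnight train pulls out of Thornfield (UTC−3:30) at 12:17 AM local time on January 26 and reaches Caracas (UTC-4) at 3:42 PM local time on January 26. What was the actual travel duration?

15 hours 55 minutes

Departure in UTC: 12:17 AM + 3:30 = 3:47 AM on Jan 26.
Arrival in UTC: 3:42 PM + 4:00 = 7:42 PM on Jan 26.
Elapsed = 7:42 PM − 3:47 AM = 15 hours 55 minutes.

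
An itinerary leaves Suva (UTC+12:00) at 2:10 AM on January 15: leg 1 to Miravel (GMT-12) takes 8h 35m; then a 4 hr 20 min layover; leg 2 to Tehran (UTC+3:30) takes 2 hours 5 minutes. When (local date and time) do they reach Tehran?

8:40 AM on Jan 15

Convert departure to UTC: 2:10 AM − 12:00 = 2:10 PM UTC on Jan 14.
Add 8 hours 35 minutes leg 1 → 10:45 PM UTC.
Add 4 hours 20 minutes layover in Miravel → 3:05 AM UTC (Jan 15).
Add 2 hours and 5 minutes leg 2 → 5:10 AM UTC.
Tehran is UTC+3:30, so local arrival = 5:10 AM + 3:30 = 8:40 AM on Jan 15.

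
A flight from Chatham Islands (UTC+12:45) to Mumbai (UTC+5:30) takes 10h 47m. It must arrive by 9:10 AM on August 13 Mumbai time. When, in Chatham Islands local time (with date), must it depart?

5:38 AM on August 13

Target arrival in UTC: 9:10 AM − 5:30 = 3:40 AM on Aug 13.
Subtract 10 hours 47 minutes → departure 4:53 PM UTC on Aug 12.
Chatham Islands is UTC+12:45: 4:53 PM + 12:45 = 5:38 AM on Aug 13.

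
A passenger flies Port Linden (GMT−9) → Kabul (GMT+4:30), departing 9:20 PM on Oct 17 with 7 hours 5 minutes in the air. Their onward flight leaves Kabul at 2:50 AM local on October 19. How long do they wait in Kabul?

Convert departure to UTC: 9:20 PM + 9:00 = 6:20 AM UTC on Oct 18.
Add 7 hours 5 minutes flight time → 1:25 PM UTC.
Kabul is UTC+4:30, so local arrival = 1:25 PM + 4:30 = 5:55 PM on Oct 18.
Layover = 2:50 AM − 5:55 PM (+1 day) = 8 hours 55 minutes.

8 hours 55 minutes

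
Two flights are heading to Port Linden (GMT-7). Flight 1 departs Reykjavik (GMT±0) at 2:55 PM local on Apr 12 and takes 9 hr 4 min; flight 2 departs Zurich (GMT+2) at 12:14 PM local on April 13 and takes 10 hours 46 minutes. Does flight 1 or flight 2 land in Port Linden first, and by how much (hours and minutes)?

the first, by 21 hours 1 minute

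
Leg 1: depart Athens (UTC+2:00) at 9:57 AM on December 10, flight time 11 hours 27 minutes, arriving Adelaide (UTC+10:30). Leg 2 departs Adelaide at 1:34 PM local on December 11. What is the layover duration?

7 hours 40 minutes

Convert departure to UTC: 9:57 AM − 2:00 = 7:57 AM UTC on Dec 10.
Add 11 hours and 27 minutes flight time → 7:24 PM UTC.
Adelaide is UTC+10:30, so local arrival = 7:24 PM + 10:30 = 5:54 AM on Dec 11.
Layover = 1:34 PM − 5:54 AM = 7 hours 40 minutes.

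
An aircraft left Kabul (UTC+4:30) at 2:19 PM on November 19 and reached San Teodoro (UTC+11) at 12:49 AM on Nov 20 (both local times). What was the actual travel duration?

Departure in UTC: 2:19 PM − 4:30 = 9:49 AM on Nov 19.
Arrival in UTC: 12:49 AM − 11:00 = 1:49 PM on Nov 19.
Elapsed = 1:49 PM − 9:49 AM = 4 hours.

4 hours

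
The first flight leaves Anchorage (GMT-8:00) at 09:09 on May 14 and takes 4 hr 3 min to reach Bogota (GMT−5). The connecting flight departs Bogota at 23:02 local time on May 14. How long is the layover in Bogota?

6 hours 50 minutes

Convert departure to UTC: 09:09 + 8:00 = 17:09 UTC on May 14.
Add 4 hours and 3 minutes flight time → 21:12 UTC.
Bogota is UTC−5:00, so local arrival = 21:12 − 5:00 = 16:12 on May 14.
Layover = 23:02 − 16:12 = 6 hours 50 minutes.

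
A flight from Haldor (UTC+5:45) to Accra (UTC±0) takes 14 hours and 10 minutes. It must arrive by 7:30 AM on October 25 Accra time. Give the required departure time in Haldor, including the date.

Target arrival is already UTC: 7:30 AM on Oct 25.
Subtract 14 hours and 10 minutes → departure 5:20 PM UTC on Oct 24.
Haldor is UTC+5:45: 5:20 PM + 5:45 = 11:05 PM on Oct 24.

11:05 PM on Oct 24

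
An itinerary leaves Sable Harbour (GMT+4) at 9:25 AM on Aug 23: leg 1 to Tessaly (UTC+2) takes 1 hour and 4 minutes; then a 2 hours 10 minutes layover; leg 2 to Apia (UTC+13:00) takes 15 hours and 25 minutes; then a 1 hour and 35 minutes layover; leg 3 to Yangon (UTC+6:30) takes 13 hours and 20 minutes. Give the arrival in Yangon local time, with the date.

9:29 PM on August 24

Convert departure to UTC: 9:25 AM − 4:00 = 5:25 AM UTC on Aug 23.
Add 1 hour 4 minutes leg 1 → 6:29 AM UTC.
Add 2 hours and 10 minutes layover in Tessaly → 8:39 AM UTC.
Add 15 hours 25 minutes leg 2 → 12:04 AM UTC (Aug 24).
Add 1 hour 35 minutes layover in Apia → 1:39 AM UTC.
Add 13 hours 20 minutes leg 3 → 2:59 PM UTC.
Yangon is UTC+6:30, so local arrival = 2:59 PM + 6:30 = 9:29 PM on Aug 24.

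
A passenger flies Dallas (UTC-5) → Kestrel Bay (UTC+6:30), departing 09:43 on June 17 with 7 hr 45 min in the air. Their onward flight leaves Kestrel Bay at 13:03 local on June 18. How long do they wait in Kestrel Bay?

8 hours 5 minutes

Convert departure to UTC: 09:43 + 5:00 = 14:43 UTC on Jun 17.
Add 7 hours and 45 minutes flight time → 22:28 UTC.
Kestrel Bay is UTC+6:30, so local arrival = 22:28 + 6:30 = 04:58 on Jun 18.
Layover = 13:03 − 04:58 = 8 hours 5 minutes.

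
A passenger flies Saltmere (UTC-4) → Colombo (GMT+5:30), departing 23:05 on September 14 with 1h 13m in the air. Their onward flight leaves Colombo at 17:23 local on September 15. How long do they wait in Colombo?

7 hours 35 minutes

Convert departure to UTC: 23:05 + 4:00 = 03:05 UTC on Sep 15.
Add 1 hour 13 minutes flight time → 04:18 UTC.
Colombo is UTC+5:30, so local arrival = 04:18 + 5:30 = 09:48 on Sep 15.
Layover = 17:23 − 09:48 = 7 hours 35 minutes.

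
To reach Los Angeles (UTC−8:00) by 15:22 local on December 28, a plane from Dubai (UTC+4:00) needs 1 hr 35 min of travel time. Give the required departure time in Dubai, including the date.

Target arrival in UTC: 15:22 + 8:00 = 23:22 on Dec 28.
Subtract 1 hour 35 minutes → departure 21:47 UTC on Dec 28.
Dubai is UTC+4:00: 21:47 + 4:00 = 01:47 on Dec 29.

01:47 on December 29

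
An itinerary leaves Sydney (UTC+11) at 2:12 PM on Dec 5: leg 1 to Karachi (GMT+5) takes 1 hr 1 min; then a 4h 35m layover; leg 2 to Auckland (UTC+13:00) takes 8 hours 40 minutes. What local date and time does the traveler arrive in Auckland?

Convert departure to UTC: 2:12 PM − 11:00 = 3:12 AM UTC on Dec 5.
Add 1 hour and 1 minute leg 1 → 4:13 AM UTC.
Add 4 hours and 35 minutes layover in Karachi → 8:48 AM UTC.
Add 8 hours and 40 minutes leg 2 → 5:28 PM UTC.
Auckland is UTC+13:00, so local arrival = 5:28 PM + 13:00 = 6:28 AM on Dec 6.

6:28 AM on Dec 6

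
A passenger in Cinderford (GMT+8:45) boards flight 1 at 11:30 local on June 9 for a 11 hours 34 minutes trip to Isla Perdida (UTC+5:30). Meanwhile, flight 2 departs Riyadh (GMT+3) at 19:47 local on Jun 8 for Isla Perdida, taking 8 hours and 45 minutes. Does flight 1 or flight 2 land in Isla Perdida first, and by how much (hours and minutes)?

the second, by 12 hours 47 minutes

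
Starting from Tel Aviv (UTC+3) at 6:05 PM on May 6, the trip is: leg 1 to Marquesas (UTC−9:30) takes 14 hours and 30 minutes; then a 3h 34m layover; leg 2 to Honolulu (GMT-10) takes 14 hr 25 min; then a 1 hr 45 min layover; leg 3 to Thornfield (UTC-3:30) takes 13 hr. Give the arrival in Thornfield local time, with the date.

Convert departure to UTC: 6:05 PM − 3:00 = 3:05 PM UTC on May 6.
Add 14 hours 30 minutes leg 1 → 5:35 AM UTC (May 7).
Add 3 hours and 34 minutes layover in Marquesas → 9:09 AM UTC.
Add 14 hours and 25 minutes leg 2 → 11:34 PM UTC.
Add 1 hour and 45 minutes layover in Honolulu → 1:19 AM UTC (May 8).
Add 13 hours leg 3 → 2:19 PM UTC.
Thornfield is UTC−3:30, so local arrival = 2:19 PM − 3:30 = 10:49 AM on May 8.

10:49 AM on May 8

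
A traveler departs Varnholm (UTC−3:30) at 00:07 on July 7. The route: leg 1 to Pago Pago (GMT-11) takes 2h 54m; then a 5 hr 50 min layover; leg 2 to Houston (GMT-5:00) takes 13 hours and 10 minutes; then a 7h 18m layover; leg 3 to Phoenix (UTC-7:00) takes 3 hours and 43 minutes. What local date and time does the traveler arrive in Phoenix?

Convert departure to UTC: 00:07 + 3:30 = 03:37 UTC on Jul 7.
Add 2 hours 54 minutes leg 1 → 06:31 UTC.
Add 5 hours and 50 minutes layover in Pago Pago → 12:21 UTC.
Add 13 hours 10 minutes leg 2 → 01:31 UTC (Jul 8).
Add 7 hours 18 minutes layover in Houston → 08:49 UTC.
Add 3 hours and 43 minutes leg 3 → 12:32 UTC.
Phoenix is UTC−7:00, so local arrival = 12:32 − 7:00 = 05:32 on Jul 8.

05:32 on July 8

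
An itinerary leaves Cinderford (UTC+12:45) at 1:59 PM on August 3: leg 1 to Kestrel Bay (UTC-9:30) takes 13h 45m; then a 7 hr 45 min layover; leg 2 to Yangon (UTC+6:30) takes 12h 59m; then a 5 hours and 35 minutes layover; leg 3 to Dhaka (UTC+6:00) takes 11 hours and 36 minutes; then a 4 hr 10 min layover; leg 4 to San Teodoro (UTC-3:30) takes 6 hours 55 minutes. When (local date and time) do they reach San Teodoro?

12:29 PM on August 5

Convert departure to UTC: 1:59 PM − 12:45 = 1:14 AM UTC on Aug 3.
Add 13 hours and 45 minutes leg 1 → 2:59 PM UTC.
Add 7 hours 45 minutes layover in Kestrel Bay → 10:44 PM UTC.
Add 12 hours and 59 minutes leg 2 → 11:43 AM UTC (Aug 4).
Add 5 hours and 35 minutes layover in Yangon → 5:18 PM UTC.
Add 11 hours 36 minutes leg 3 → 4:54 AM UTC (Aug 5).
Add 4 hours 10 minutes layover in Dhaka → 9:04 AM UTC.
Add 6 hours and 55 minutes leg 4 → 3:59 PM UTC.
San Teodoro is UTC−3:30, so local arrival = 3:59 PM − 3:30 = 12:29 PM on Aug 5.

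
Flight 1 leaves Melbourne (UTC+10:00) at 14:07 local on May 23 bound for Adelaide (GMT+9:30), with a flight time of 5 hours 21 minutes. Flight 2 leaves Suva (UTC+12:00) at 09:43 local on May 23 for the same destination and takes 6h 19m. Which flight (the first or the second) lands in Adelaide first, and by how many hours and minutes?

Flight 1 in UTC: 14:07 − 10:00 = 04:07 on May 23.
+5 hours 21 minutes → arrive 09:28 UTC on May 23.
Flight 2 in UTC: 09:43 − 12:00 = 21:43 on May 22.
+6 hours and 19 minutes → arrive 04:02 UTC on May 23.
Flight 2 lands earlier by 5 hours 26 minutes.

the second, by 5 hours 26 minutes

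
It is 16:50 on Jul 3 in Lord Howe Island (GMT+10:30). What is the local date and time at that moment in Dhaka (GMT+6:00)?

12:20 on July 3

In UTC: 16:50 − 10:30 = 06:20 on Jul 3.
Dhaka is UTC+6:00: 06:20 + 6:00 = 12:20 on Jul 3.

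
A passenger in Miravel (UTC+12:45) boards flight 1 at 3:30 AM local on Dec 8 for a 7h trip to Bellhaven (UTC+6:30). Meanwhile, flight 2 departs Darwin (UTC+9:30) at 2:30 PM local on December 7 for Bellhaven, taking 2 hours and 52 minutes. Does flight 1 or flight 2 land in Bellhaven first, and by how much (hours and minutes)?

Flight 1 in UTC: 3:30 AM − 12:45 = 2:45 PM on Dec 7.
+7 hours → arrive 9:45 PM UTC on Dec 7.
Flight 2 in UTC: 2:30 PM − 9:30 = 5:00 AM on Dec 7.
+2 hours 52 minutes → arrive 7:52 AM UTC on Dec 7.
Flight 2 lands earlier by 13 hours 53 minutes.

the second, by 13 hours 53 minutes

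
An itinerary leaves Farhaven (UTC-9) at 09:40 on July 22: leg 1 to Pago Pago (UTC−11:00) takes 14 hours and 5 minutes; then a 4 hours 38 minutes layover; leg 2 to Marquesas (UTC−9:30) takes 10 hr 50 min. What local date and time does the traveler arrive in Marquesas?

Convert departure to UTC: 09:40 + 9:00 = 18:40 UTC on Jul 22.
Add 14 hours 5 minutes leg 1 → 08:45 UTC (Jul 23).
Add 4 hours and 38 minutes layover in Pago Pago → 13:23 UTC.
Add 10 hours 50 minutes leg 2 → 00:13 UTC (Jul 24).
Marquesas is UTC−9:30, so local arrival = 00:13 − 9:30 = 14:43 on Jul 23.

14:43 on Jul 23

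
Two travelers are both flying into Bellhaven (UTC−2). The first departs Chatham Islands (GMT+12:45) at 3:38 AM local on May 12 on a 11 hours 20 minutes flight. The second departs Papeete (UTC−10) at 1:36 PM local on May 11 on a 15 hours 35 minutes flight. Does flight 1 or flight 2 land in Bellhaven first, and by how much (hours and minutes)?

the first, by 12 hours 58 minutes

Flight 1 in UTC: 3:38 AM − 12:45 = 2:53 PM on May 11.
+11 hours 20 minutes → arrive 2:13 AM UTC on May 12.
Flight 2 in UTC: 1:36 PM + 10:00 = 11:36 PM on May 11.
+15 hours 35 minutes → arrive 3:11 PM UTC on May 12.
Flight 1 lands earlier by 12 hours 58 minutes.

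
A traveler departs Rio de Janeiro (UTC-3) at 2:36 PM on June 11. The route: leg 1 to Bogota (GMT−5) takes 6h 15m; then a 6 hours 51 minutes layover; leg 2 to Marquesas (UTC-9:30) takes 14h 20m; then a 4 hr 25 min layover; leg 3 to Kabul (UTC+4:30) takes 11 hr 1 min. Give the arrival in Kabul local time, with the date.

4:58 PM on June 13

Convert departure to UTC: 2:36 PM + 3:00 = 5:36 PM UTC on Jun 11.
Add 6 hours 15 minutes leg 1 → 11:51 PM UTC.
Add 6 hours 51 minutes layover in Bogota → 6:42 AM UTC (Jun 12).
Add 14 hours 20 minutes leg 2 → 9:02 PM UTC.
Add 4 hours 25 minutes layover in Marquesas → 1:27 AM UTC (Jun 13).
Add 11 hours and 1 minute leg 3 → 12:28 PM UTC.
Kabul is UTC+4:30, so local arrival = 12:28 PM + 4:30 = 4:58 PM on Jun 13.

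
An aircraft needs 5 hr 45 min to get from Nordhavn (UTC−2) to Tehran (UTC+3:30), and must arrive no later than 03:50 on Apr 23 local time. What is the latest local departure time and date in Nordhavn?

16:35 on Apr 22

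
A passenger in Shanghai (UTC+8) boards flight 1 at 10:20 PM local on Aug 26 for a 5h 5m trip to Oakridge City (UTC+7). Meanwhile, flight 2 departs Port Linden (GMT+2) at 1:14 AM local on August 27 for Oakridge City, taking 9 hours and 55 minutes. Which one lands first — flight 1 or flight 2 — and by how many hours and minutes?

Flight 1 in UTC: 10:20 PM − 8:00 = 2:20 PM on Aug 26.
+5 hours and 5 minutes → arrive 7:25 PM UTC on Aug 26.
Flight 2 in UTC: 1:14 AM − 2:00 = 11:14 PM on Aug 26.
+9 hours and 55 minutes → arrive 9:09 AM UTC on Aug 27.
Flight 1 lands earlier by 13 hours 44 minutes.

the first, by 13 hours 44 minutes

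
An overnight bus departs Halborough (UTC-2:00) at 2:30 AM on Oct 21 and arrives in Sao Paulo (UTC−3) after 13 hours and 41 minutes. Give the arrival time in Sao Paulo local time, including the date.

Sao Paulo is 1:00 behind Halborough.
After 13 hours 41 minutes it is 4:11 PM in Halborough.
Shift by the zone difference: 4:11 PM − 1:00 = 3:11 PM on Oct 21 in Sao Paulo.

3:11 PM on Oct 21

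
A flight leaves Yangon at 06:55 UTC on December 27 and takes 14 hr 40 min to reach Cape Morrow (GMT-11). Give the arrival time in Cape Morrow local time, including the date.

Departure is given in UTC: 06:55 on Dec 27.
Add 14 hours and 40 minutes → 21:35 UTC.
Cape Morrow is UTC−11:00: 21:35 − 11:00 = 10:35 on Dec 27.

10:35 on December 27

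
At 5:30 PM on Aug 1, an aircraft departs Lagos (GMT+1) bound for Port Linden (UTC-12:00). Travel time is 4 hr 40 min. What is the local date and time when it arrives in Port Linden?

Port Linden is 13:00 behind Lagos.
After 4 hours 40 minutes it is 10:10 PM in Lagos.
Shift by the zone difference: 10:10 PM − 13:00 = 9:10 AM on Aug 1 in Port Linden.

9:10 AM on August 1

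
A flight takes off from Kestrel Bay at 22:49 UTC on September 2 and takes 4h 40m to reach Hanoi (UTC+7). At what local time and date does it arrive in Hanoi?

Departure is given in UTC: 22:49 on Sep 2.
Add 4 hours 40 minutes → 03:29 UTC (Sep 3).
Hanoi is UTC+7:00: 03:29 + 7:00 = 10:29 on Sep 3.

10:29 on September 3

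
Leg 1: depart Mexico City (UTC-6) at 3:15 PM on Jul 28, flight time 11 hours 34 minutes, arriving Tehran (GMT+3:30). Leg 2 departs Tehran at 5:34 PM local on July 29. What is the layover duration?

5 hours 15 minutes

Convert departure to UTC: 3:15 PM + 6:00 = 9:15 PM UTC on Jul 28.
Add 11 hours 34 minutes flight time → 8:49 AM UTC (Jul 29).
Tehran is UTC+3:30, so local arrival = 8:49 AM + 3:30 = 12:19 PM on Jul 29.
Layover = 5:34 PM − 12:19 PM = 5 hours 15 minutes.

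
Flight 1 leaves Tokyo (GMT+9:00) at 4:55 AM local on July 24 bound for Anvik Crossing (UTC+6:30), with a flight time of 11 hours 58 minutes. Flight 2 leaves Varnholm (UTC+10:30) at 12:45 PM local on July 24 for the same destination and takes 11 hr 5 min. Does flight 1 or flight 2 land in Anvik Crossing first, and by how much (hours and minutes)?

Flight 1 in UTC: 4:55 AM − 9:00 = 7:55 PM on Jul 23.
+11 hours 58 minutes → arrive 7:53 AM UTC on Jul 24.
Flight 2 in UTC: 12:45 PM − 10:30 = 2:15 AM on Jul 24.
+11 hours and 5 minutes → arrive 1:20 PM UTC on Jul 24.
Flight 1 lands earlier by 5 hours 27 minutes.

the first, by 5 hours 27 minutes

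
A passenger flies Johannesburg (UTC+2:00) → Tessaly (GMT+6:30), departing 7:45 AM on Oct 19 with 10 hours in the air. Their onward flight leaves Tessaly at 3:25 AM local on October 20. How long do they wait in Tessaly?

Convert departure to UTC: 7:45 AM − 2:00 = 5:45 AM UTC on Oct 19.
Add 10 hours flight time → 3:45 PM UTC.
Tessaly is UTC+6:30, so local arrival = 3:45 PM + 6:30 = 10:15 PM on Oct 19.
Layover = 3:25 AM − 10:15 PM (+1 day) = 5 hours 10 minutes.

5 hours 10 minutes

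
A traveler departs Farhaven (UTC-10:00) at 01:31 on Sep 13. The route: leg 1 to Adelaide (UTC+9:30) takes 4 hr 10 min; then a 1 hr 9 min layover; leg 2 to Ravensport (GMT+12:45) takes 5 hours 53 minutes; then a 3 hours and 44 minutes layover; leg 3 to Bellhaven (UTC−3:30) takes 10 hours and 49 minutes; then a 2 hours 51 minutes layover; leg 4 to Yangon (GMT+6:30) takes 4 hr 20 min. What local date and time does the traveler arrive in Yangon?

02:57 on September 15

Convert departure to UTC: 01:31 + 10:00 = 11:31 UTC on Sep 13.
Add 4 hours 10 minutes leg 1 → 15:41 UTC.
Add 1 hour and 9 minutes layover in Adelaide → 16:50 UTC.
Add 5 hours 53 minutes leg 2 → 22:43 UTC.
Add 3 hours 44 minutes layover in Ravensport → 02:27 UTC (Sep 14).
Add 10 hours and 49 minutes leg 3 → 13:16 UTC.
Add 2 hours and 51 minutes layover in Bellhaven → 16:07 UTC.
Add 4 hours and 20 minutes leg 4 → 20:27 UTC.
Yangon is UTC+6:30, so local arrival = 20:27 + 6:30 = 02:57 on Sep 15.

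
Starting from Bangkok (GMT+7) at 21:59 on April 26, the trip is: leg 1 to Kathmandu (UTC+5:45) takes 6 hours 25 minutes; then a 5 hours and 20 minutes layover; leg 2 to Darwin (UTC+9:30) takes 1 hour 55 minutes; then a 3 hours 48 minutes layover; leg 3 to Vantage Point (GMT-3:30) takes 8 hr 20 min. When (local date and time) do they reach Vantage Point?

Convert departure to UTC: 21:59 − 7:00 = 14:59 UTC on Apr 26.
Add 6 hours 25 minutes leg 1 → 21:24 UTC.
Add 5 hours 20 minutes layover in Kathmandu → 02:44 UTC (Apr 27).
Add 1 hour and 55 minutes leg 2 → 04:39 UTC.
Add 3 hours and 48 minutes layover in Darwin → 08:27 UTC.
Add 8 hours and 20 minutes leg 3 → 16:47 UTC.
Vantage Point is UTC−3:30, so local arrival = 16:47 − 3:30 = 13:17 on Apr 27.

13:17 on April 27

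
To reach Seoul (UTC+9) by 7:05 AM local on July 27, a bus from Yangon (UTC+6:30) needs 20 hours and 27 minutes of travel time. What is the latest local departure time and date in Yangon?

8:08 AM on July 26

Target arrival in UTC: 7:05 AM − 9:00 = 10:05 PM on Jul 26.
Subtract 20 hours 27 minutes → departure 1:38 AM UTC on Jul 26.
Yangon is UTC+6:30: 1:38 AM + 6:30 = 8:08 AM on Jul 26.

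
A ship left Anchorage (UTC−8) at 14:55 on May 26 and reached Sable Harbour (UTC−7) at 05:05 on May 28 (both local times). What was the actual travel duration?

Sable Harbour is 1:00 ahead of Anchorage.
Clock-face elapsed time (ignoring zones) is 38 hours 10 minutes.
Actual elapsed = 38 hours 10 minutes − 1:00 = 37 hours 10 minutes.

37 hours 10 minutes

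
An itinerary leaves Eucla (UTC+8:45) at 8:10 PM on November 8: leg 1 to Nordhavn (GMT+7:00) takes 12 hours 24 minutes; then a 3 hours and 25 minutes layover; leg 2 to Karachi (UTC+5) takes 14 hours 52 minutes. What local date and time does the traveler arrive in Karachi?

Convert departure to UTC: 8:10 PM − 8:45 = 11:25 AM UTC on Nov 8.
Add 12 hours and 24 minutes leg 1 → 11:49 PM UTC.
Add 3 hours 25 minutes layover in Nordhavn → 3:14 AM UTC (Nov 9).
Add 14 hours and 52 minutes leg 2 → 6:06 PM UTC.
Karachi is UTC+5:00, so local arrival = 6:06 PM + 5:00 = 11:06 PM on Nov 9.

11:06 PM on Nov 9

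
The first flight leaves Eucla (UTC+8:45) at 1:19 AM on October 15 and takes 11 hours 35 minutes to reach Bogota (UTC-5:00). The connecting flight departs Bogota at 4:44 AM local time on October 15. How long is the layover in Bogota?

Convert departure to UTC: 1:19 AM − 8:45 = 4:34 PM UTC on Oct 14.
Add 11 hours and 35 minutes flight time → 4:09 AM UTC (Oct 15).
Bogota is UTC−5:00, so local arrival = 4:09 AM − 5:00 = 11:09 PM on Oct 14.
Layover = 4:44 AM − 11:09 PM (+1 day) = 5 hours 35 minutes.

5 hours 35 minutes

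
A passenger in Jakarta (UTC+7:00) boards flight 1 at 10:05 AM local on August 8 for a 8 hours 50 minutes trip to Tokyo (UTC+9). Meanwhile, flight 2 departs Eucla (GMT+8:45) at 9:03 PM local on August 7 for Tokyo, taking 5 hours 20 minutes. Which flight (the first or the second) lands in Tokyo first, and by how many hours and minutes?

the second, by 18 hours 17 minutes

Flight 1 in UTC: 10:05 AM − 7:00 = 3:05 AM on Aug 8.
+8 hours 50 minutes → arrive 11:55 AM UTC on Aug 8.
Flight 2 in UTC: 9:03 PM − 8:45 = 12:18 PM on Aug 7.
+5 hours 20 minutes → arrive 5:38 PM UTC on Aug 7.
Flight 2 lands earlier by 18 hours 17 minutes.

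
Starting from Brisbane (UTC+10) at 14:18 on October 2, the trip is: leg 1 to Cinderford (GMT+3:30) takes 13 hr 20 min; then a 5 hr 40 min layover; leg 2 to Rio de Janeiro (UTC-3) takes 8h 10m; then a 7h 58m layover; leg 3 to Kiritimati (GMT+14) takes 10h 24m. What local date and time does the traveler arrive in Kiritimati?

15:50 on October 4

Convert departure to UTC: 14:18 − 10:00 = 04:18 UTC on Oct 2.
Add 13 hours and 20 minutes leg 1 → 17:38 UTC.
Add 5 hours 40 minutes layover in Cinderford → 23:18 UTC.
Add 8 hours and 10 minutes leg 2 → 07:28 UTC (Oct 3).
Add 7 hours and 58 minutes layover in Rio de Janeiro → 15:26 UTC.
Add 10 hours and 24 minutes leg 3 → 01:50 UTC (Oct 4).
Kiritimati is UTC+14:00, so local arrival = 01:50 + 14:00 = 15:50 on Oct 4.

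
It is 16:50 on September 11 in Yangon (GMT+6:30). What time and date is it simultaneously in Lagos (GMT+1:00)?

In UTC: 16:50 − 6:30 = 10:20 on Sep 11.
Lagos is UTC+1:00: 10:20 + 1:00 = 11:20 on Sep 11.

11:20 on September 11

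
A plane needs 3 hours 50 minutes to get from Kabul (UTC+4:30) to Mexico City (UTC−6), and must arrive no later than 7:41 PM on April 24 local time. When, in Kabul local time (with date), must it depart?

Target arrival in UTC: 7:41 PM + 6:00 = 1:41 AM on Apr 25.
Subtract 3 hours and 50 minutes → departure 9:51 PM UTC on Apr 24.
Kabul is UTC+4:30: 9:51 PM + 4:30 = 2:21 AM on Apr 25.

2:21 AM on Apr 25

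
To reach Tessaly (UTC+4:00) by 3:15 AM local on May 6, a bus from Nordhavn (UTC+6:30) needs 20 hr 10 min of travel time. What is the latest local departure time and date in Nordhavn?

9:35 AM on May 5

Target arrival in UTC: 3:15 AM − 4:00 = 11:15 PM on May 5.
Subtract 20 hours 10 minutes → departure 3:05 AM UTC on May 5.
Nordhavn is UTC+6:30: 3:05 AM + 6:30 = 9:35 AM on May 5.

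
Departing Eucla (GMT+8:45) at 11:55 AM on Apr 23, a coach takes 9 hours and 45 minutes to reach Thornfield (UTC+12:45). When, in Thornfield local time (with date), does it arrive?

1:40 AM on April 24

Convert departure to UTC: 11:55 AM − 8:45 = 3:10 AM UTC on Apr 23.
Add 9 hours 45 minutes travel time → 12:55 PM UTC.
Thornfield is UTC+12:45, so local arrival = 12:55 PM + 12:45 = 1:40 AM on Apr 24.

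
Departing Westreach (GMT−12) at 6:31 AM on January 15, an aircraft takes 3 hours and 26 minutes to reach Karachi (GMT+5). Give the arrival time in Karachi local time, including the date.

Convert departure to UTC: 6:31 AM + 12:00 = 6:31 PM UTC on Jan 15.
Add 3 hours 26 minutes travel time → 9:57 PM UTC.
Karachi is UTC+5:00, so local arrival = 9:57 PM + 5:00 = 2:57 AM on Jan 16.

2:57 AM on Jan 16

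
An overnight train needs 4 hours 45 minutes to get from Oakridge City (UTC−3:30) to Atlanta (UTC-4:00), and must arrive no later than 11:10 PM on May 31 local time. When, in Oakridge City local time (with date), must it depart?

6:55 PM on May 31

Target arrival in UTC: 11:10 PM + 4:00 = 3:10 AM on Jun 1.
Subtract 4 hours 45 minutes → departure 10:25 PM UTC on May 31.
Oakridge City is UTC−3:30: 10:25 PM − 3:30 = 6:55 PM on May 31.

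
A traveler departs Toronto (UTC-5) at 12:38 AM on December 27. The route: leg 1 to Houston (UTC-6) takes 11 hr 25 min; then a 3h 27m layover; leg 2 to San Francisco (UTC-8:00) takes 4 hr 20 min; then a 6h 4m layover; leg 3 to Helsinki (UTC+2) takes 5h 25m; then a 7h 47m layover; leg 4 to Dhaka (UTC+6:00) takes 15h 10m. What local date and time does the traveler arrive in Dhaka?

Convert departure to UTC: 12:38 AM + 5:00 = 5:38 AM UTC on Dec 27.
Add 11 hours 25 minutes leg 1 → 5:03 PM UTC.
Add 3 hours 27 minutes layover in Houston → 8:30 PM UTC.
Add 4 hours and 20 minutes leg 2 → 12:50 AM UTC (Dec 28).
Add 6 hours 4 minutes layover in San Francisco → 6:54 AM UTC.
Add 5 hours 25 minutes leg 3 → 12:19 PM UTC.
Add 7 hours 47 minutes layover in Helsinki → 8:06 PM UTC.
Add 15 hours 10 minutes leg 4 → 11:16 AM UTC (Dec 29).
Dhaka is UTC+6:00, so local arrival = 11:16 AM + 6:00 = 5:16 PM on Dec 29.

5:16 PM on Dec 29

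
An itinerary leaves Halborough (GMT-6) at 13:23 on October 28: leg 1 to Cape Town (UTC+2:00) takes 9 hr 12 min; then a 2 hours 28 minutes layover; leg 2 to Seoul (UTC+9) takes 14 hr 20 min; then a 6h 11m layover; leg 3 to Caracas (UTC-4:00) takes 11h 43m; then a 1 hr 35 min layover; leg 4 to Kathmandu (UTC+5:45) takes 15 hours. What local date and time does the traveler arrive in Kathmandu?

13:37 on Oct 31

Convert departure to UTC: 13:23 + 6:00 = 19:23 UTC on Oct 28.
Add 9 hours and 12 minutes leg 1 → 04:35 UTC (Oct 29).
Add 2 hours and 28 minutes layover in Cape Town → 07:03 UTC.
Add 14 hours and 20 minutes leg 2 → 21:23 UTC.
Add 6 hours 11 minutes layover in Seoul → 03:34 UTC (Oct 30).
Add 11 hours and 43 minutes leg 3 → 15:17 UTC.
Add 1 hour 35 minutes layover in Caracas → 16:52 UTC.
Add 15 hours leg 4 → 07:52 UTC (Oct 31).
Kathmandu is UTC+5:45, so local arrival = 07:52 + 5:45 = 13:37 on Oct 31.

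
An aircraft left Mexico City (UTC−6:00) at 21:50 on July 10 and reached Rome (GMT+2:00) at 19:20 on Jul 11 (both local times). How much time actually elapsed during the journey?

13 hours 30 minutes

Rome is 8:00 ahead of Mexico City.
Clock-face elapsed time (ignoring zones) is 21 hours 30 minutes.
Actual elapsed = 21 hours 30 minutes − 8:00 = 13 hours 30 minutes.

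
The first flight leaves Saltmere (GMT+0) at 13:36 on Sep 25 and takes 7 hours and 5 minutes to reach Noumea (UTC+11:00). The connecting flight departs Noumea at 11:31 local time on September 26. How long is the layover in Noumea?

Saltmere is at UTC+0, so departure is already 13:36 UTC on Sep 25.
Add 7 hours and 5 minutes flight time → 20:41 UTC.
Noumea is UTC+11:00, so local arrival = 20:41 + 11:00 = 07:41 on Sep 26.
Layover = 11:31 − 07:41 = 3 hours 50 minutes.

3 hours 50 minutes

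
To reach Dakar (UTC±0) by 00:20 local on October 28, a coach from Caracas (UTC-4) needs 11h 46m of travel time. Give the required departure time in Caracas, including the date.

08:34 on October 27

Target arrival is already UTC: 00:20 on Oct 28.
Subtract 11 hours 46 minutes → departure 12:34 UTC on Oct 27.
Caracas is UTC−4:00: 12:34 − 4:00 = 08:34 on Oct 27.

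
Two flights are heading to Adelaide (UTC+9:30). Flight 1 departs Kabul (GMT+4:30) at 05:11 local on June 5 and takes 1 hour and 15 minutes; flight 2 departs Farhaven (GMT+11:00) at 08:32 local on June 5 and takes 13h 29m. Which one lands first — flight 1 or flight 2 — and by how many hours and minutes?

Flight 1 in UTC: 05:11 − 4:30 = 00:41 on Jun 5.
+1 hour and 15 minutes → arrive 01:56 UTC on Jun 5.
Flight 2 in UTC: 08:32 − 11:00 = 21:32 on Jun 4.
+13 hours and 29 minutes → arrive 11:01 UTC on Jun 5.
Flight 1 lands earlier by 9 hours 5 minutes.

the first, by 9 hours 5 minutes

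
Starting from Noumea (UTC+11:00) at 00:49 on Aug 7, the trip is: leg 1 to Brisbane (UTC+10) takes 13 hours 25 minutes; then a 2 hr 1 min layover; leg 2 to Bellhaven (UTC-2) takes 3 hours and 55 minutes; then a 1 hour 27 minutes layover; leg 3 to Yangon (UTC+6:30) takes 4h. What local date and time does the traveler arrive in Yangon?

21:07 on Aug 7

Convert departure to UTC: 00:49 − 11:00 = 13:49 UTC on Aug 6.
Add 13 hours 25 minutes leg 1 → 03:14 UTC (Aug 7).
Add 2 hours and 1 minute layover in Brisbane → 05:15 UTC.
Add 3 hours and 55 minutes leg 2 → 09:10 UTC.
Add 1 hour and 27 minutes layover in Bellhaven → 10:37 UTC.
Add 4 hours leg 3 → 14:37 UTC.
Yangon is UTC+6:30, so local arrival = 14:37 + 6:30 = 21:07 on Aug 7.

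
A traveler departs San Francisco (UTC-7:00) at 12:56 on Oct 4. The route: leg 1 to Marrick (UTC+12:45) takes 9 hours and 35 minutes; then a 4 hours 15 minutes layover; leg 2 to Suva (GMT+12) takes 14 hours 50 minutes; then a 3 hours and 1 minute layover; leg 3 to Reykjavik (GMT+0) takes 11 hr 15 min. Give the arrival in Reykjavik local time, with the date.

14:52 on October 6

Convert departure to UTC: 12:56 + 7:00 = 19:56 UTC on Oct 4.
Add 9 hours and 35 minutes leg 1 → 05:31 UTC (Oct 5).
Add 4 hours and 15 minutes layover in Marrick → 09:46 UTC.
Add 14 hours and 50 minutes leg 2 → 00:36 UTC (Oct 6).
Add 3 hours 1 minute layover in Suva → 03:37 UTC.
Add 11 hours and 15 minutes leg 3 → 14:52 UTC.
Reykjavik is UTC+0, so local arrival is the same: 14:52 on Oct 6.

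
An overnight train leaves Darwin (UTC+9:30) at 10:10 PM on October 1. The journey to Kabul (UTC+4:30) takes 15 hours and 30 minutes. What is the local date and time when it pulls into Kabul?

Kabul is 5:00 behind Darwin.
After 15 hours and 30 minutes it is 1:40 PM (Oct 2) in Darwin.
Shift by the zone difference: 1:40 PM − 5:00 = 8:40 AM on Oct 2 in Kabul.

8:40 AM on Oct 2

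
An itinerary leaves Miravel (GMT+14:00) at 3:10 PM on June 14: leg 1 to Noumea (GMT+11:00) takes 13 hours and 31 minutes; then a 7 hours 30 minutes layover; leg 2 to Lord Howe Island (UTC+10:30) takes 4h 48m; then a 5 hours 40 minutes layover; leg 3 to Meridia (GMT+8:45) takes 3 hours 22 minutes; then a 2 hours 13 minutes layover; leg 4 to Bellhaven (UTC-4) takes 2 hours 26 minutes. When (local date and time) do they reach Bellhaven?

12:40 PM on Jun 15

Convert departure to UTC: 3:10 PM − 14:00 = 1:10 AM UTC on Jun 14.
Add 13 hours and 31 minutes leg 1 → 2:41 PM UTC.
Add 7 hours 30 minutes layover in Noumea → 10:11 PM UTC.
Add 4 hours and 48 minutes leg 2 → 2:59 AM UTC (Jun 15).
Add 5 hours and 40 minutes layover in Lord Howe Island → 8:39 AM UTC.
Add 3 hours 22 minutes leg 3 → 12:01 PM UTC.
Add 2 hours 13 minutes layover in Meridia → 2:14 PM UTC.
Add 2 hours 26 minutes leg 4 → 4:40 PM UTC.
Bellhaven is UTC−4:00, so local arrival = 4:40 PM − 4:00 = 12:40 PM on Jun 15.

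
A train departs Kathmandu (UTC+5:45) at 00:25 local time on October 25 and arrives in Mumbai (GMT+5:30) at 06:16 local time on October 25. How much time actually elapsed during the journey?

6 hours 6 minutes

Departure in UTC: 00:25 − 5:45 = 18:40 on Oct 24.
Arrival in UTC: 06:16 − 5:30 = 00:46 on Oct 25.
Elapsed = 00:46 − 18:40 (+1 day) = 6 hours 6 minutes.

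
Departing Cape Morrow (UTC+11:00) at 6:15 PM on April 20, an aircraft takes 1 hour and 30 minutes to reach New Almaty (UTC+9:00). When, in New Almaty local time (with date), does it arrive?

New Almaty is 2:00 behind Cape Morrow.
After 1 hour 30 minutes it is 7:45 PM in Cape Morrow.
Shift by the zone difference: 7:45 PM − 2:00 = 5:45 PM on Apr 20 in New Almaty.

5:45 PM on April 20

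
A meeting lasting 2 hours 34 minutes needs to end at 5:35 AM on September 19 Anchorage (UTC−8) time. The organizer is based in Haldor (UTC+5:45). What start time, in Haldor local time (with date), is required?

4:46 PM on Sep 19

Target end time in UTC: 5:35 AM + 8:00 = 1:35 PM on Sep 19.
Subtract 2 hours 34 minutes → start 11:01 AM UTC on Sep 19.
Haldor is UTC+5:45: 11:01 AM + 5:45 = 4:46 PM on Sep 19.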